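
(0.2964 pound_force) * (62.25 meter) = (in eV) 5.123e+20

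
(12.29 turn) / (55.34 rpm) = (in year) 4.225e-07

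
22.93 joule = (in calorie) 5.48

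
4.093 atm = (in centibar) 414.7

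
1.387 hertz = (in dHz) 13.87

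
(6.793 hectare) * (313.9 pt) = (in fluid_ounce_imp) 2.648e+08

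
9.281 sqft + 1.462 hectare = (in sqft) 1.574e+05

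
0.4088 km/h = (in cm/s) 11.36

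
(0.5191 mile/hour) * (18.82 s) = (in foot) 14.33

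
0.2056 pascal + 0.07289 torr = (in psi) 0.001439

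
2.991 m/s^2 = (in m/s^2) 2.991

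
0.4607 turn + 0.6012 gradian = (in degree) 166.4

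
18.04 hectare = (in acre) 44.58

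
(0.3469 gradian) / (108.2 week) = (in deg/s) 4.771e-09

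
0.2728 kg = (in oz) 9.623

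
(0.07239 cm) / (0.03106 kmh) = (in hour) 2.331e-05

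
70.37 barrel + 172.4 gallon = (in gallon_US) 3128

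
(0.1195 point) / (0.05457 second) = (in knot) 0.001502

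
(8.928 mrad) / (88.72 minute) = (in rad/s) 1.677e-06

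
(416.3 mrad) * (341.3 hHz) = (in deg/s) 8.141e+05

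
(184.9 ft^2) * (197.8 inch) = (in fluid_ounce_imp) 3.037e+06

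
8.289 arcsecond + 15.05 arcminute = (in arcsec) 911.3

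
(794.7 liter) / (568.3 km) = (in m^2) 1.398e-06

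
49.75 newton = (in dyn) 4.975e+06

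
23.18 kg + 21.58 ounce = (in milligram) 2.379e+07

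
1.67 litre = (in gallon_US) 0.4412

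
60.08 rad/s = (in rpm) 573.7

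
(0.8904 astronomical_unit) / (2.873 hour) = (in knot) 2.503e+07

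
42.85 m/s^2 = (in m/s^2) 42.85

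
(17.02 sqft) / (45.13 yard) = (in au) 2.561e-13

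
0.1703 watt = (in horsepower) 0.0002284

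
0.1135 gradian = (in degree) 0.1022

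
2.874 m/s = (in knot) 5.587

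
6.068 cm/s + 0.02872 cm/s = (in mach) 0.0001791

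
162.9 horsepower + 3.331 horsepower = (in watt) 1.24e+05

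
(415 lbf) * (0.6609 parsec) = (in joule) 3.765e+19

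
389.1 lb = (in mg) 1.765e+08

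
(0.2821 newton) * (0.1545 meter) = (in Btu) 4.131e-05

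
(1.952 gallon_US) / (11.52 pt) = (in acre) 0.0004493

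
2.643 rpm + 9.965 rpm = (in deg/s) 75.65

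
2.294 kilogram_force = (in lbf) 5.057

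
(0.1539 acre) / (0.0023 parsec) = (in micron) 8.776e-06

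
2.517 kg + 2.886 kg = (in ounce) 190.6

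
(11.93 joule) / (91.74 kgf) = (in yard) 0.0145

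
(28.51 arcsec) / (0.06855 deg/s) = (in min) 0.001925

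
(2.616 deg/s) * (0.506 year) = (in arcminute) 2.505e+09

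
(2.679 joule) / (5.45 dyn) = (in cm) 4.916e+06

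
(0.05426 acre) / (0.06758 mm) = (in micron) 3.249e+12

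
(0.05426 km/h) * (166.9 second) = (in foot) 8.253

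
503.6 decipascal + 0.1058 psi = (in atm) 0.007696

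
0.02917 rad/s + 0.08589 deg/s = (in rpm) 0.2929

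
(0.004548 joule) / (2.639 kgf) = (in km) 1.757e-07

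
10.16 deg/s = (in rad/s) 0.1773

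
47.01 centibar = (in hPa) 470.1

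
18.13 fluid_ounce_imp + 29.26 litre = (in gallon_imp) 6.55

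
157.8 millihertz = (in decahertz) 0.01578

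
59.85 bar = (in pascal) 5.985e+06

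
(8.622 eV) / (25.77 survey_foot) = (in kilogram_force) 1.793e-20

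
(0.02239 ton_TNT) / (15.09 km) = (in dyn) 6.208e+08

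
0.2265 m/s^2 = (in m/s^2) 0.2265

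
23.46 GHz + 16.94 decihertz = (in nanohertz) 2.346e+19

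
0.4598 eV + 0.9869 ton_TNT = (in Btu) 3.914e+06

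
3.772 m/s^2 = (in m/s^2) 3.772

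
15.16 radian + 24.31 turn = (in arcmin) 5.772e+05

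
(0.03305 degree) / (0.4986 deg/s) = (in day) 7.672e-07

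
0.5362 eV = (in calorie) 2.053e-20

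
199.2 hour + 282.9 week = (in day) 1989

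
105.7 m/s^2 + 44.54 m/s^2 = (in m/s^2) 150.2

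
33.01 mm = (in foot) 0.1083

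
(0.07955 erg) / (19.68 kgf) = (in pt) 1.168e-07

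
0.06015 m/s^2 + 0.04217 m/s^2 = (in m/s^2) 0.1023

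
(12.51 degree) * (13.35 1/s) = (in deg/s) 167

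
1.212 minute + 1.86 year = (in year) 1.86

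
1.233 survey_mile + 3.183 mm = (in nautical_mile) 1.071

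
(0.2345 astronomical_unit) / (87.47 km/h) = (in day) 1.671e+04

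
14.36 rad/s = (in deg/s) 822.8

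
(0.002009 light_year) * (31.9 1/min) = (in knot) 1.964e+13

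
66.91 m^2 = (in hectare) 0.006691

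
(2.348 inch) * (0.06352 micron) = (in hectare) 3.788e-13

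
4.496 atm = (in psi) 66.07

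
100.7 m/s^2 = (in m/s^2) 100.7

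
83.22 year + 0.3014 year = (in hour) 7.316e+05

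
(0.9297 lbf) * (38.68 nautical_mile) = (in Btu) 280.8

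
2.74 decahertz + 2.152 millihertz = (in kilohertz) 0.0274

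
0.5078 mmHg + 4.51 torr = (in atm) 0.006602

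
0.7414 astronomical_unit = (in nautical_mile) 5.989e+07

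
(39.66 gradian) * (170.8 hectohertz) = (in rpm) 1.016e+05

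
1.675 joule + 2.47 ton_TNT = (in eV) 6.45e+28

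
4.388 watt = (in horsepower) 0.005884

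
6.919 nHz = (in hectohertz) 6.919e-11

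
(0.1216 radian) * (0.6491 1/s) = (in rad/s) 0.07893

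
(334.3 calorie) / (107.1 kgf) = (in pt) 3775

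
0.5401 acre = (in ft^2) 2.353e+04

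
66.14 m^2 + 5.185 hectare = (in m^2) 5.192e+04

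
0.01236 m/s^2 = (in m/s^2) 0.01236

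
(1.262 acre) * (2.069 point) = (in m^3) 3.728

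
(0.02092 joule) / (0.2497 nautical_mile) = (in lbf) 1.017e-05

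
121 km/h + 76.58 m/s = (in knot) 214.2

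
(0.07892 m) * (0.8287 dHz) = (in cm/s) 0.654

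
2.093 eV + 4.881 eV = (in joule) 1.117e-18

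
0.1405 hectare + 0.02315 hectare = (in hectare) 0.1637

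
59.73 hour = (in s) 2.15e+05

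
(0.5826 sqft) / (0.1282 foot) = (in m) 1.385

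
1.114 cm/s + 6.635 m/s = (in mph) 14.87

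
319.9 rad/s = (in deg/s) 1.833e+04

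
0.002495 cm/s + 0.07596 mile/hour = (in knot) 0.06606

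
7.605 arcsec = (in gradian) 0.002347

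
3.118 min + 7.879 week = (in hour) 1324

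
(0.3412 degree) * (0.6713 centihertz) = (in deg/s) 0.00229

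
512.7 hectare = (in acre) 1267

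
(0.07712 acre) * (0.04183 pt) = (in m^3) 0.004605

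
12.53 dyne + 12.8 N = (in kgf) 1.305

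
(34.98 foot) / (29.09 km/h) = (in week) 2.182e-06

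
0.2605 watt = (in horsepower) 0.0003493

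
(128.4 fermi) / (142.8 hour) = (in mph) 5.587e-19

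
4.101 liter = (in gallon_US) 1.083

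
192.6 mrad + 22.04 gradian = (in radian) 0.5388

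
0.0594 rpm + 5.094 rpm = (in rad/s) 0.5397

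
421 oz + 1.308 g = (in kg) 11.94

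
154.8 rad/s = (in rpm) 1478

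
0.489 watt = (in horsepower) 0.0006558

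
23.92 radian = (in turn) 3.807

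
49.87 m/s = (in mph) 111.6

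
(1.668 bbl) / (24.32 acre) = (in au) 1.801e-17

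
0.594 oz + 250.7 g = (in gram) 267.5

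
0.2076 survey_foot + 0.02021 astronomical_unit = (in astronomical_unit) 0.02021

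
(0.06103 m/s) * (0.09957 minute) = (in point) 1034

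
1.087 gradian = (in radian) 0.01707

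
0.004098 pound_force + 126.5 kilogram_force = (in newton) 1241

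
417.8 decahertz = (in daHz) 417.8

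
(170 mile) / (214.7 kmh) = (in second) 4587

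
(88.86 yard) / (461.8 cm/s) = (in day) 0.0002036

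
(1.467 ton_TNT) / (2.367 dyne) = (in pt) 7.351e+17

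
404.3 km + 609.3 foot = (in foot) 1.327e+06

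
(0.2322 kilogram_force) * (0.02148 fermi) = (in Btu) 4.636e-20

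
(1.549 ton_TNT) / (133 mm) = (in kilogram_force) 4.969e+09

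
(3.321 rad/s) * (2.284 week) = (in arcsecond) 9.462e+11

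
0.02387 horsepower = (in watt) 17.8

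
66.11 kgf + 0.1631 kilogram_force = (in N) 649.9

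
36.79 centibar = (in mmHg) 275.9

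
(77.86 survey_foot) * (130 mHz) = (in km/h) 11.11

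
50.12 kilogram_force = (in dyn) 4.915e+07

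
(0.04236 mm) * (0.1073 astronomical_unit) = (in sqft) 7.319e+06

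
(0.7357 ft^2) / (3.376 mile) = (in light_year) 1.33e-21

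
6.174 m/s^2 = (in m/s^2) 6.174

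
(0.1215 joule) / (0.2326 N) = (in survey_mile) 0.0003246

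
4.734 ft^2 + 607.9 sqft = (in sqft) 612.6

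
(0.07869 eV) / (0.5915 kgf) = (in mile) 1.351e-24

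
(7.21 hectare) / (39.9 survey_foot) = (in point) 1.681e+07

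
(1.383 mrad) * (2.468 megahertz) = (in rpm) 3.259e+04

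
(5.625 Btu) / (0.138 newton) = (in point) 1.219e+08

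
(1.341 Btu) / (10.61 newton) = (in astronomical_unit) 8.914e-10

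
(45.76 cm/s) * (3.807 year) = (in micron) 5.494e+13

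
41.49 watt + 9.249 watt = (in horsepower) 0.06804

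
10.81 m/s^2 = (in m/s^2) 10.81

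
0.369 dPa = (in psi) 5.352e-06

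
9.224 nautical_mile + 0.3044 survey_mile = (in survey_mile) 10.92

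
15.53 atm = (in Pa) 1.574e+06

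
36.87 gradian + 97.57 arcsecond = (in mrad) 579.6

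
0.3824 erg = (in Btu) 3.624e-11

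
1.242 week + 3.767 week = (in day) 35.06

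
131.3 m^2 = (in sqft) 1413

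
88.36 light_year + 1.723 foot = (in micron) 8.36e+23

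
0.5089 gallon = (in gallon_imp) 0.4237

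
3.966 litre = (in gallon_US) 1.048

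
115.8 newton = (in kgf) 11.81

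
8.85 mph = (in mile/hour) 8.85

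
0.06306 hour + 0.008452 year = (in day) 3.088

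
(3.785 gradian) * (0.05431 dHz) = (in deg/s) 0.0185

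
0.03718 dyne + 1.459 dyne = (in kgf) 1.526e-06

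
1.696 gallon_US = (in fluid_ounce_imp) 226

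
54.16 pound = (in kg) 24.57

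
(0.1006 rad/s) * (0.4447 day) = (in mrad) 3.865e+06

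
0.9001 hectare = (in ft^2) 9.689e+04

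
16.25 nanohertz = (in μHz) 0.01625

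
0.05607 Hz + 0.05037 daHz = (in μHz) 5.598e+05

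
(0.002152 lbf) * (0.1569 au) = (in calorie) 5.37e+07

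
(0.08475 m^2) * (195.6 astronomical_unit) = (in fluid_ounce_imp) 8.728e+16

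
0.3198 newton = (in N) 0.3198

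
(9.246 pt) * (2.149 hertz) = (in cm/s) 0.701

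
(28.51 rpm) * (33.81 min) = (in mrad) 6.057e+06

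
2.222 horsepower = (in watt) 1657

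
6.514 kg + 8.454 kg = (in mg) 1.497e+07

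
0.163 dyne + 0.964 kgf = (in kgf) 0.964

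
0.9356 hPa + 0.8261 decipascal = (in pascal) 93.64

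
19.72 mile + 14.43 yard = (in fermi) 3.175e+19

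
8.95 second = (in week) 1.48e-05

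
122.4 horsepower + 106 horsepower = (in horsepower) 228.4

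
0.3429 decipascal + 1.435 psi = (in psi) 1.435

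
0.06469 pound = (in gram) 29.34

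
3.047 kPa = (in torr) 22.85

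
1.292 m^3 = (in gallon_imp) 284.2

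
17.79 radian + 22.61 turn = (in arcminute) 5.495e+05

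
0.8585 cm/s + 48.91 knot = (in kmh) 90.61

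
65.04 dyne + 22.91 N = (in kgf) 2.336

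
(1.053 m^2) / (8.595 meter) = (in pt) 347.3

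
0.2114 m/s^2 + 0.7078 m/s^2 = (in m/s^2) 0.9192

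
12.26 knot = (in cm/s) 630.7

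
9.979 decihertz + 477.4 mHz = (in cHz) 147.5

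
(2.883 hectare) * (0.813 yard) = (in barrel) 1.348e+05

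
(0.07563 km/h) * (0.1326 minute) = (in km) 0.0001671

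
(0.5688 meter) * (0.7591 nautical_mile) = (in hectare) 0.07996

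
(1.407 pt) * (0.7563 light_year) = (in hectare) 3.552e+08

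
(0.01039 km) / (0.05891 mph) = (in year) 1.251e-05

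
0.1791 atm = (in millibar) 181.5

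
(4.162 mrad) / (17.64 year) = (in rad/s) 7.482e-12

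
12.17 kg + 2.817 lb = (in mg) 1.345e+07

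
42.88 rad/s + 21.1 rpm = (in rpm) 430.6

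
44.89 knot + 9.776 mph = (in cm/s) 2746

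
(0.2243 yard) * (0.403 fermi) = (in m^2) 8.266e-17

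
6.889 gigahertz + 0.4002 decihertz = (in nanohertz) 6.889e+18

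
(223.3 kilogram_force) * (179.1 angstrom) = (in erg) 392.2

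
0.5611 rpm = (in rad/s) 0.05876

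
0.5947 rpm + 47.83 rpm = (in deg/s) 290.5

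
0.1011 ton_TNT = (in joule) 4.23e+08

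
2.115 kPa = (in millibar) 21.15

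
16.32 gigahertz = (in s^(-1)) 1.632e+10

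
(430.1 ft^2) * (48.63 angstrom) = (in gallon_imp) 4.274e-05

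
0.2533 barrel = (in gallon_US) 10.64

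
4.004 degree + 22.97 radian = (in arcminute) 7.921e+04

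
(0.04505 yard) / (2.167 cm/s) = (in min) 0.03168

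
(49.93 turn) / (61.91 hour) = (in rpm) 0.01344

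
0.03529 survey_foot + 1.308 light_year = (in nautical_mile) 6.682e+12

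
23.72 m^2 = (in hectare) 0.002372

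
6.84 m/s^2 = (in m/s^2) 6.84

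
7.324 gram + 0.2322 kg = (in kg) 0.2395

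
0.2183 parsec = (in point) 1.909e+19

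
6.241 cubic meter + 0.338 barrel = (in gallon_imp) 1385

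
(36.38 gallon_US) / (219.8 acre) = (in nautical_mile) 8.36e-11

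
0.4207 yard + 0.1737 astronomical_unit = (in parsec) 8.421e-07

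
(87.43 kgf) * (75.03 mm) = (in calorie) 15.38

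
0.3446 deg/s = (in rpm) 0.05743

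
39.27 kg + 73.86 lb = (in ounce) 2567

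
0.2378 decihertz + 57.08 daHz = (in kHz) 0.5708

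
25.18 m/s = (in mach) 0.07395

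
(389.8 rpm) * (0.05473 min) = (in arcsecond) 2.765e+07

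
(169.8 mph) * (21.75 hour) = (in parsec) 1.926e-10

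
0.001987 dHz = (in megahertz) 1.987e-10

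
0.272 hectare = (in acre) 0.6721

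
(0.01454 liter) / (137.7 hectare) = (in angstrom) 0.1056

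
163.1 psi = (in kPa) 1125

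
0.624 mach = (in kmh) 764.9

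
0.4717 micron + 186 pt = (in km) 6.562e-05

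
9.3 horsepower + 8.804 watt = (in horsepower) 9.312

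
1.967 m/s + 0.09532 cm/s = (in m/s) 1.968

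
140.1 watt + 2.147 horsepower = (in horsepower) 2.335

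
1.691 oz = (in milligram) 4.794e+04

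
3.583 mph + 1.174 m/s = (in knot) 5.396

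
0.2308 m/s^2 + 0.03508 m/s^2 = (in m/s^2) 0.2659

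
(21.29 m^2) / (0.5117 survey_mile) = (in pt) 73.28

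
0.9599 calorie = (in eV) 2.507e+19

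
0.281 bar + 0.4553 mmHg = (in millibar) 281.6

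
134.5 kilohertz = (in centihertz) 1.345e+07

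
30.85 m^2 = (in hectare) 0.003085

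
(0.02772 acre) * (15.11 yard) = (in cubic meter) 1550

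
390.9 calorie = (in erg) 1.636e+10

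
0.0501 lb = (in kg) 0.02272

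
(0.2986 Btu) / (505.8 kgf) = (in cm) 6.351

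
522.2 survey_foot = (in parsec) 5.158e-15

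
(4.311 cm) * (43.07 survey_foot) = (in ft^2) 6.092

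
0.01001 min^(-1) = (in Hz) 0.0001668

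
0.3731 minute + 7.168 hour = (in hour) 7.174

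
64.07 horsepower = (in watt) 4.778e+04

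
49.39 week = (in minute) 4.979e+05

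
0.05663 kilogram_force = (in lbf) 0.1248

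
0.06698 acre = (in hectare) 0.02711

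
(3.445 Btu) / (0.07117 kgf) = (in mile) 3.236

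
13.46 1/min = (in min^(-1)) 13.46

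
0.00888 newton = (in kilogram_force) 0.0009055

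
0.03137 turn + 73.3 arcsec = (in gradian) 12.57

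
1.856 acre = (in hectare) 0.7511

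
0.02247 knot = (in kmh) 0.04161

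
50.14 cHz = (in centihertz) 50.14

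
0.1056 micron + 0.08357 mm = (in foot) 0.0002745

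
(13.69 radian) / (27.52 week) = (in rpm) 7.854e-06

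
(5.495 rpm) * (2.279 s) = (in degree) 75.14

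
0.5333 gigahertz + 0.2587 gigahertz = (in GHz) 0.792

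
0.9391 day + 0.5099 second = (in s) 8.114e+04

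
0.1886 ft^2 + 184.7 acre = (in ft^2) 8.046e+06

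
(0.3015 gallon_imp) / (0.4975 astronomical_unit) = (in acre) 4.551e-18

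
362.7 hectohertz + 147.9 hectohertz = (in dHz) 5.106e+05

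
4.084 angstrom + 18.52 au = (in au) 18.52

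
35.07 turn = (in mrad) 2.204e+05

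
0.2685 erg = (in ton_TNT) 6.417e-18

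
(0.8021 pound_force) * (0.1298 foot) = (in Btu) 0.0001338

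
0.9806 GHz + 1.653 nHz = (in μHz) 9.806e+14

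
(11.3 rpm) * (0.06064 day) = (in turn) 986.7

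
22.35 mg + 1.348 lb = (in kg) 0.6115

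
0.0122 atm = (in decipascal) 1.236e+04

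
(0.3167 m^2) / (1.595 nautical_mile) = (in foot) 0.0003517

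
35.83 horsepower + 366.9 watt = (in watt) 2.709e+04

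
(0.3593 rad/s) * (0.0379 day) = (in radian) 1177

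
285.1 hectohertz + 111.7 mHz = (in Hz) 2.851e+04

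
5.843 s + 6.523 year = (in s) 2.057e+08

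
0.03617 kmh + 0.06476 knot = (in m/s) 0.04336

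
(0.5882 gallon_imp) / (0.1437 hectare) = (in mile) 1.156e-09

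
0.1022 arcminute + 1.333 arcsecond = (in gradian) 0.002304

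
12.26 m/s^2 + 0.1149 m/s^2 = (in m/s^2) 12.37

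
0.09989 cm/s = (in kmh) 0.003596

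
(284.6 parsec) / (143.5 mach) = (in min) 2.995e+12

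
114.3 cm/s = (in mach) 0.003357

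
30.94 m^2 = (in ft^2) 333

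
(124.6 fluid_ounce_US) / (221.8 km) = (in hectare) 1.661e-12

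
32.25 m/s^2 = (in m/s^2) 32.25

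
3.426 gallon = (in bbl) 0.08157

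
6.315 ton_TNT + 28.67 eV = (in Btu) 2.504e+07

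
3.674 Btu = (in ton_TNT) 9.265e-07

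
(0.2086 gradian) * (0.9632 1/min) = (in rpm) 0.0005023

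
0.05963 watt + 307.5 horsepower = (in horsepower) 307.5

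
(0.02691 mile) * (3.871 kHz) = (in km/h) 6.035e+05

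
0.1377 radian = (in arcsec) 2.84e+04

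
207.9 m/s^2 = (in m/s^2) 207.9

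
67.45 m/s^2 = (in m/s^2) 67.45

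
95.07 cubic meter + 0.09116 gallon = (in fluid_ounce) 3.215e+06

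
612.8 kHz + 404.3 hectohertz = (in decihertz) 6.532e+06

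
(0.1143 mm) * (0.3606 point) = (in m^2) 1.454e-08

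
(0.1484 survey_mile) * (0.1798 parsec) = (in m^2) 1.325e+18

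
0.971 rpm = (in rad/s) 0.1017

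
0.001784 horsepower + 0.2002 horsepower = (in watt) 150.6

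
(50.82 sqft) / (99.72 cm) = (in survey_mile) 0.002942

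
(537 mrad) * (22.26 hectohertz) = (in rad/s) 1195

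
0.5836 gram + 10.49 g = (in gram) 11.07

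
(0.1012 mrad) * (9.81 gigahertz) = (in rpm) 9.48e+06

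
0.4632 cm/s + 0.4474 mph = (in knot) 0.3978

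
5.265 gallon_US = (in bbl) 0.1254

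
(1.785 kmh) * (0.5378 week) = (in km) 161.3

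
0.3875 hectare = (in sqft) 4.171e+04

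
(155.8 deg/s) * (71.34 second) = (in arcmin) 6.669e+05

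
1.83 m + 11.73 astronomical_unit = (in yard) 1.919e+12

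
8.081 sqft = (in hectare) 7.507e-05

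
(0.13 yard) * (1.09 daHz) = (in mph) 2.898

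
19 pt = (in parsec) 2.172e-19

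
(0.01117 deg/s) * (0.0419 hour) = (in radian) 0.02941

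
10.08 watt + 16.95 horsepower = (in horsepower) 16.96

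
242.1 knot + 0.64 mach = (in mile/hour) 766.1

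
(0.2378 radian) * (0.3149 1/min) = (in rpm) 0.01192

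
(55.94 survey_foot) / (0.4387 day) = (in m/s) 0.0004498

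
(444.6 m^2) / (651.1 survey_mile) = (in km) 4.243e-07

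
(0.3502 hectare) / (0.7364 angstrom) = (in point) 1.348e+17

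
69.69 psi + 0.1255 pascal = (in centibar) 480.5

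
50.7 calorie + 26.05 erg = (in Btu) 0.2011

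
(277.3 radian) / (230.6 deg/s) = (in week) 0.0001139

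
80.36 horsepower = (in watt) 5.992e+04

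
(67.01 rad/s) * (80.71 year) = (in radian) 1.706e+11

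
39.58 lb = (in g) 1.795e+04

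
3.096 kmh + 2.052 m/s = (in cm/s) 291.2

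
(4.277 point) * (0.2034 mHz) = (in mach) 9.013e-10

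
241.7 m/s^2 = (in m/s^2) 241.7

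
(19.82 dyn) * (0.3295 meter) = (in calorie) 1.561e-05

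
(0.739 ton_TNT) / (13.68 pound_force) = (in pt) 1.44e+11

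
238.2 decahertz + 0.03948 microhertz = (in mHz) 2.382e+06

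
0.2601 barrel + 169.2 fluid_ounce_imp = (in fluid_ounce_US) 1561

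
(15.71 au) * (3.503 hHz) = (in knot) 1.6e+15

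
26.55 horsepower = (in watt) 1.98e+04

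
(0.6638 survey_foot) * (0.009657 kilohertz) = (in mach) 0.005738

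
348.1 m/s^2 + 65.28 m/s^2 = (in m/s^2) 413.4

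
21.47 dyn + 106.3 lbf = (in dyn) 4.728e+07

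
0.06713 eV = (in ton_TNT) 2.571e-30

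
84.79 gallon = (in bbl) 2.019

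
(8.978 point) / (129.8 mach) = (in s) 7.166e-08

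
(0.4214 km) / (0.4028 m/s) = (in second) 1046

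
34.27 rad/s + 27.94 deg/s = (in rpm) 331.9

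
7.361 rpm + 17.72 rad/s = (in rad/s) 18.49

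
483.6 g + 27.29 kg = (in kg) 27.77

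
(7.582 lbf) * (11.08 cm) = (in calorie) 0.8931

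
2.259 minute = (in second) 135.5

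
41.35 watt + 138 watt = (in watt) 179.3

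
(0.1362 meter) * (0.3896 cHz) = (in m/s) 0.0005306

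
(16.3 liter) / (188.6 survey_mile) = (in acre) 1.327e-11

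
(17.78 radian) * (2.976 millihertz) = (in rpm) 0.5053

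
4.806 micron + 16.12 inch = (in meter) 0.4095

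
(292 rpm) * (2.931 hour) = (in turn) 5.135e+04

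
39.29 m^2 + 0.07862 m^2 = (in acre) 0.009728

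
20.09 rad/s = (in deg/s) 1151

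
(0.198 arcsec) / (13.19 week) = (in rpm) 1.149e-12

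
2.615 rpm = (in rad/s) 0.2738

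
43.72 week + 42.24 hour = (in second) 2.659e+07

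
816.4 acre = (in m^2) 3.304e+06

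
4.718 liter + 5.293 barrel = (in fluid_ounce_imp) 2.978e+04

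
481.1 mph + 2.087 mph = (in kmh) 777.6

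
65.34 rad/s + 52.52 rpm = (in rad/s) 70.84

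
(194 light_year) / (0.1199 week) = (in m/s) 2.531e+13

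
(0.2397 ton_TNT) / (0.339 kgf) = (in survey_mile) 1.875e+05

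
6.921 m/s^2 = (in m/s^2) 6.921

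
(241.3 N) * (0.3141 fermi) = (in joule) 7.579e-14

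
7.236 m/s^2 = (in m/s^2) 7.236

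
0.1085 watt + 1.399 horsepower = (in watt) 1043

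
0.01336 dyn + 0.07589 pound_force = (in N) 0.3376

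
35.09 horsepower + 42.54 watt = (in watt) 2.621e+04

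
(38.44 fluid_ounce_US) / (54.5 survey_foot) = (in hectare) 6.843e-09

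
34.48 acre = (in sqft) 1.502e+06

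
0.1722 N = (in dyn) 1.722e+04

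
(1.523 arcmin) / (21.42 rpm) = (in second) 0.0001975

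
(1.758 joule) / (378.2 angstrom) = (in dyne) 4.648e+12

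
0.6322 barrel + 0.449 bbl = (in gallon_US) 45.41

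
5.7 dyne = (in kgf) 5.812e-06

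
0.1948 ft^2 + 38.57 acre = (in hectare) 15.61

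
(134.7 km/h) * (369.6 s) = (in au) 9.244e-08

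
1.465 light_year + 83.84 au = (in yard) 1.517e+16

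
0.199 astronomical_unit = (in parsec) 9.648e-07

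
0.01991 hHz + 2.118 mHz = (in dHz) 19.93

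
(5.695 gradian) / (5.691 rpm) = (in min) 0.002502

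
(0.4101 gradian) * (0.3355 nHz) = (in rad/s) 2.161e-12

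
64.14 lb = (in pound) 64.14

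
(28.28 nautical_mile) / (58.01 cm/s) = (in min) 1505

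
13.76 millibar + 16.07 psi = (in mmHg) 841.4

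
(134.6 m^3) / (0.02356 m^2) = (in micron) 5.713e+09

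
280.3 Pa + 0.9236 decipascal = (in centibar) 0.2804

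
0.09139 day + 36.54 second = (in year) 0.0002515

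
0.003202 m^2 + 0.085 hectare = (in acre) 0.21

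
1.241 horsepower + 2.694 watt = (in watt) 928.1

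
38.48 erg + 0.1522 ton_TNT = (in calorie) 1.522e+08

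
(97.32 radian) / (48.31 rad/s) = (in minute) 0.03357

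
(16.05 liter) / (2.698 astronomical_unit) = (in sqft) 4.28e-13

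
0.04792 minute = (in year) 9.117e-08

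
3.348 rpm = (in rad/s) 0.3506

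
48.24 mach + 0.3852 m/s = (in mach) 48.24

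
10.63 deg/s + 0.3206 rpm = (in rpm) 2.092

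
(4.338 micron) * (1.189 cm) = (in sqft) 5.552e-07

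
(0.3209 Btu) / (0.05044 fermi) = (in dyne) 6.712e+23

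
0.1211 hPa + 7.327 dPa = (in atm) 0.0001267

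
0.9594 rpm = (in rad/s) 0.1005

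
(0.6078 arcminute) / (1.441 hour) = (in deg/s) 1.953e-06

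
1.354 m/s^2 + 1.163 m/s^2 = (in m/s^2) 2.517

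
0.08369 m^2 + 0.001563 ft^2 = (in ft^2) 0.9024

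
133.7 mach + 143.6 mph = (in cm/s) 4.559e+06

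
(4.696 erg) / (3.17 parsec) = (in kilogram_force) 4.896e-25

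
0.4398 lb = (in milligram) 1.995e+05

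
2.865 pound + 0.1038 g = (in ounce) 45.84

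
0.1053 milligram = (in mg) 0.1053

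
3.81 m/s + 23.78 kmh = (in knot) 20.25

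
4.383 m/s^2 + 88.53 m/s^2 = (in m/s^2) 92.91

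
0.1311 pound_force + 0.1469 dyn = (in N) 0.5832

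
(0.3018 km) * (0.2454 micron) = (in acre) 1.83e-08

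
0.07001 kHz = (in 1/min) 4201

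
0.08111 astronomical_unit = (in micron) 1.213e+16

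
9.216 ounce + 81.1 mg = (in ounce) 9.219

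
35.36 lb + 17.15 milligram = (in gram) 1.604e+04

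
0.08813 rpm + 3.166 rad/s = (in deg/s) 181.9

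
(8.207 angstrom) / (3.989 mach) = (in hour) 1.678e-16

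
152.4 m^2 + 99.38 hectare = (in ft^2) 1.07e+07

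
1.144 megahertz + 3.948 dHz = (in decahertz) 1.144e+05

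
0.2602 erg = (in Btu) 2.466e-11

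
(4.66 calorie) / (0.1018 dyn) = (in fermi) 1.915e+22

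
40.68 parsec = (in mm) 1.255e+21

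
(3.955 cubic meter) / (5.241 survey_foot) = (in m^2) 2.476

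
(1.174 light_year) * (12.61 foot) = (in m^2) 4.269e+16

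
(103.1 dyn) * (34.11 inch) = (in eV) 5.575e+15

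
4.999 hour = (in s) 1.8e+04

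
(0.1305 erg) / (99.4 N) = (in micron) 0.0001313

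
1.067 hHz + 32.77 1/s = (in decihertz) 1395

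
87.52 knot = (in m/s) 45.02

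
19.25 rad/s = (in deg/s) 1103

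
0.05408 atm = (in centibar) 5.48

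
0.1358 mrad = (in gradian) 0.008645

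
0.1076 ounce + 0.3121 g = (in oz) 0.1186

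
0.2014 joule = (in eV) 1.257e+18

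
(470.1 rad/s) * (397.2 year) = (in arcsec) 1.215e+18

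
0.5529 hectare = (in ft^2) 5.951e+04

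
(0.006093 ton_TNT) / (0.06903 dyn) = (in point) 1.047e+17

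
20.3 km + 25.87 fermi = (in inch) 7.992e+05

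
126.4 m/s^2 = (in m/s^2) 126.4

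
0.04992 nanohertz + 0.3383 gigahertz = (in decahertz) 3.383e+07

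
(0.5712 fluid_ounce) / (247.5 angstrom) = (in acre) 0.1687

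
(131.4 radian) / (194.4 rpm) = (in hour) 0.001793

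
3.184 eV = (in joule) 5.101e-19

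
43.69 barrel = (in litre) 6946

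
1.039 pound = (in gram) 471.3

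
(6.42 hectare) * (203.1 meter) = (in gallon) 3.445e+09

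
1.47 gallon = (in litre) 5.565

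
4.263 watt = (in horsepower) 0.005717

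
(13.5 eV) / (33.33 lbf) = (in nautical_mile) 7.877e-24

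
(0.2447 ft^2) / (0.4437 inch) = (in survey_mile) 0.001253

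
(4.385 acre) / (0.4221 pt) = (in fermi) 1.192e+23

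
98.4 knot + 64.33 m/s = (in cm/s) 1.15e+04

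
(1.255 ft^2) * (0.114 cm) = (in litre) 0.1329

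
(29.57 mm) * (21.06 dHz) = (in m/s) 0.06227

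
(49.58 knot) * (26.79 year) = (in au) 0.144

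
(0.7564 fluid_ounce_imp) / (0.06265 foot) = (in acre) 2.781e-07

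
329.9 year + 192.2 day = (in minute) 1.737e+08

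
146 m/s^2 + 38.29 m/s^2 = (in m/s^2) 184.3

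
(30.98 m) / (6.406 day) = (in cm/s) 0.005597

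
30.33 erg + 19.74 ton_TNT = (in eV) 5.155e+29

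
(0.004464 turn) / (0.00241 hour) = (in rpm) 0.03087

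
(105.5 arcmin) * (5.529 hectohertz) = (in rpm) 162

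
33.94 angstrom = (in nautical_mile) 1.833e-12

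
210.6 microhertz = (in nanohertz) 2.106e+05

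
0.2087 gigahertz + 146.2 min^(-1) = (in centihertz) 2.087e+10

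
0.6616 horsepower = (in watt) 493.4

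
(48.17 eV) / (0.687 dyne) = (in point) 3.184e-09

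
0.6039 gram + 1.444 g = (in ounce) 0.07224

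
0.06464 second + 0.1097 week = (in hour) 18.43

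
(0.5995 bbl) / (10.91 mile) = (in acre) 1.341e-09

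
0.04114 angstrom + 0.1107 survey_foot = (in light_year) 3.566e-18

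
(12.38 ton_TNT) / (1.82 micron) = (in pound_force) 6.398e+15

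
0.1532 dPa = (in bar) 1.532e-07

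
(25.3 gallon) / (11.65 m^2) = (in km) 8.221e-06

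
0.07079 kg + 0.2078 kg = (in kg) 0.2786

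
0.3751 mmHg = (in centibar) 0.05001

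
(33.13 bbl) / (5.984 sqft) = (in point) 2.686e+04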